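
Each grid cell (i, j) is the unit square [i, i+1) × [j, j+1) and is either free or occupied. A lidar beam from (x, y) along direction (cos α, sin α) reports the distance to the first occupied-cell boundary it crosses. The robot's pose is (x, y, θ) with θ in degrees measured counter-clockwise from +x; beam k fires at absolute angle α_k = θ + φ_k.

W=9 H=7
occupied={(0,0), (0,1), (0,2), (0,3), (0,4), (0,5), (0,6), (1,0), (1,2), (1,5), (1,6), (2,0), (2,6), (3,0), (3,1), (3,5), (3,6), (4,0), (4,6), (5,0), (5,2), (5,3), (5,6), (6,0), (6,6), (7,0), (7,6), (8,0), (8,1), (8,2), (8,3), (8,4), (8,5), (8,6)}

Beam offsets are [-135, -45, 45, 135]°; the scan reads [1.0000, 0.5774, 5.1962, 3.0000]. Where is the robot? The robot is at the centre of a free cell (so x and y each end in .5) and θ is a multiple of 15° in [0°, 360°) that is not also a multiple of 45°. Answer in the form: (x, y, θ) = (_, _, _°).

Enumerate (i+0.5, j+0.5, θ) over the 29 free cells and 16 admissible headings. For each, cast all 4 beams and compare to the given ranges.
  (6.5, 5.5, 240°): beam 1 = 0.5176 ≠ 1.0000 ✗
  (1.5, 1.5, 345°): beam 1 = 0.5774 ≠ 1.0000 ✗
  (5.5, 4.5, 165°): beam 1 = 2.8868 ≠ 1.0000 ✗
  (2.5, 4.5, 30°): beam 1 = 1.9319 ≠ 1.0000 ✗
  …
  (6.5, 5.5, 165°): r_1=1.0000, r_2=0.5774, r_3=5.1962, r_4=3.0000 — all match ✓
Only this pose fits every beam.

(x, y, θ) = (6.5, 5.5, 165°)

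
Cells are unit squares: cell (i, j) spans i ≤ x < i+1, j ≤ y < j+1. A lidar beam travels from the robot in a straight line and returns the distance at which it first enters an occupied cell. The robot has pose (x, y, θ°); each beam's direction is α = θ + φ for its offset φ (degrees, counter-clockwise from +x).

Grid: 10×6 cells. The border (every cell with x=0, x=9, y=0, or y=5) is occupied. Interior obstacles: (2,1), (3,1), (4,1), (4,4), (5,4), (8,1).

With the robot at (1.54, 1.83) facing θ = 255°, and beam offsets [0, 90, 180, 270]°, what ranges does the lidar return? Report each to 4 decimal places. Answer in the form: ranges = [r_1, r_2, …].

ranges = [0.8593, 0.4762, 3.2818, 0.5590]

beam 1: φ=0°, α=255°
  d=(-0.2588,-0.9659)  start (1,1)  tX=2.0864 tY=0.8593  stride 1/|dx|=3.8637 1/|dy|=1.0353
    cross y-line → (1,0), t=0.8593 (wall)
  → r_1 = 0.8593
beam 2: φ=90°, α=345°
  d=(0.9659,-0.2588)  start (1,1)  tX=0.4762 tY=3.2069  stride 1/|dx|=1.0353 1/|dy|=3.8637
    cross x-line → (2,1), t=0.4762 (wall)
  → r_2 = 0.4762
beam 3: φ=180°, α=75°
  d=(0.2588,0.9659)  start (1,1)  tX=1.7773 tY=0.1760  stride 1/|dx|=3.8637 1/|dy|=1.0353
    cross y-line → (1,2), t=0.1760
    cross y-line → (1,3), t=1.2113
    cross x-line → (2,3), t=1.7773
    cross y-line → (2,4), t=2.2465
    cross y-line → (2,5), t=3.2818 (wall)
  → r_3 = 3.2818
beam 4: φ=270°, α=165°
  d=(-0.9659,0.2588)  start (1,1)  tX=0.5590 tY=0.6568  stride 1/|dx|=1.0353 1/|dy|=3.8637
    cross x-line → (0,1), t=0.5590 (wall)
  → r_4 = 0.5590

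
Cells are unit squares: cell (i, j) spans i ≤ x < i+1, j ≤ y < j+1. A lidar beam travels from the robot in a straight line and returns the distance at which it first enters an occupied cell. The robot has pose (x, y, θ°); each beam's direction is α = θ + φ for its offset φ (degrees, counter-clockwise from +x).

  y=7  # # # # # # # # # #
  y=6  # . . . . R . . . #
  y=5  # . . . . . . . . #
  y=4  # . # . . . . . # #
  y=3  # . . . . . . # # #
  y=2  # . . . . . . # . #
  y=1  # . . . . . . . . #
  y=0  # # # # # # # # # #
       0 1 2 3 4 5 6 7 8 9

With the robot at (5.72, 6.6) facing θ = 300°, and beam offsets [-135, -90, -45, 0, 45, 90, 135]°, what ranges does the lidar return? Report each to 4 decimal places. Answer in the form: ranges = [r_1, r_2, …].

ranges = [1.5455, 3.2000, 5.7975, 3.0022, 3.3957, 0.8000, 0.4141]

beam 1: φ=-135°, α=165°
  dir = (cos 165°, sin 165°) = (-0.9659, 0.2588); from cell (5,6)
  next x-line at t=0.7454, next y-line at t=1.5455; Δt_x=1.0353, Δt_y=3.8637
    x: enter (4,6) at t=0.7454
    y: enter (4,7) at t=1.5455 ← occupied
  → r_1 = 1.5455
beam 2: φ=-90°, α=210°
  dir = (cos 210°, sin 210°) = (-0.8660, -0.5000); from cell (5,6)
  next x-line at t=0.8314, next y-line at t=1.2000; Δt_x=1.1547, Δt_y=2.0000
    x: enter (4,6) at t=0.8314
    y: enter (4,5) at t=1.2000
    x: enter (3,5) at t=1.9861
    x: enter (2,5) at t=3.1408
    y: enter (2,4) at t=3.2000 ← occupied
  → r_2 = 3.2000
beam 3: φ=-45°, α=255°
  dir = (cos 255°, sin 255°) = (-0.2588, -0.9659); from cell (5,6)
  next x-line at t=2.7819, next y-line at t=0.6212; Δt_x=3.8637, Δt_y=1.0353
    y: enter (5,5) at t=0.6212
    y: enter (5,4) at t=1.6564
    y: enter (5,3) at t=2.6917
    x: enter (4,3) at t=2.7819
    y: enter (4,2) at t=3.7270
    y: enter (4,1) at t=4.7623
    y: enter (4,0) at t=5.7975 ← occupied
  → r_3 = 5.7975
beam 4: φ=0°, α=300°
  dir = (cos 300°, sin 300°) = (0.5000, -0.8660); from cell (5,6)
  next x-line at t=0.5600, next y-line at t=0.6928; Δt_x=2.0000, Δt_y=1.1547
    x: enter (6,6) at t=0.5600
    y: enter (6,5) at t=0.6928
    y: enter (6,4) at t=1.8475
    x: enter (7,4) at t=2.5600
    y: enter (7,3) at t=3.0022 ← occupied
  → r_4 = 3.0022
beam 5: φ=45°, α=345°
  dir = (cos 345°, sin 345°) = (0.9659, -0.2588); from cell (5,6)
  next x-line at t=0.2899, next y-line at t=2.3182; Δt_x=1.0353, Δt_y=3.8637
    x: enter (6,6) at t=0.2899
    x: enter (7,6) at t=1.3252
    y: enter (7,5) at t=2.3182
    x: enter (8,5) at t=2.3604
    x: enter (9,5) at t=3.3957 ← occupied
  → r_5 = 3.3957
beam 6: φ=90°, α=30°
  dir = (cos 30°, sin 30°) = (0.8660, 0.5000); from cell (5,6)
  next x-line at t=0.3233, next y-line at t=0.8000; Δt_x=1.1547, Δt_y=2.0000
    x: enter (6,6) at t=0.3233
    y: enter (6,7) at t=0.8000 ← occupied
  → r_6 = 0.8000
beam 7: φ=135°, α=75°
  dir = (cos 75°, sin 75°) = (0.2588, 0.9659); from cell (5,6)
  next x-line at t=1.0818, next y-line at t=0.4141; Δt_x=3.8637, Δt_y=1.0353
    y: enter (5,7) at t=0.4141 ← occupied
  → r_7 = 0.4141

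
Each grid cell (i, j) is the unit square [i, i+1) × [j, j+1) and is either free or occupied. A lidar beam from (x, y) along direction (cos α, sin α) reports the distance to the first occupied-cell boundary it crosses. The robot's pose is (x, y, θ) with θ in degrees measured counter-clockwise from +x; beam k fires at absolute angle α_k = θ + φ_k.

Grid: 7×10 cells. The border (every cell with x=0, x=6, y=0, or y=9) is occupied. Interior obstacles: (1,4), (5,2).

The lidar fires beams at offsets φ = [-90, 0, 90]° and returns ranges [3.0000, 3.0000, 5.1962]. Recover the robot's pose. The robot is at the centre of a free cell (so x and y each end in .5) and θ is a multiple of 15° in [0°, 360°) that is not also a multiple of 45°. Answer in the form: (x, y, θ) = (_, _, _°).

Candidates: 38 free-cell centres × 16 headings = 608 poses. Raycast each; keep the one whose scan matches to 4 dp.
  (4.5, 4.5, 105°): beam 1 = 1.5529 ≠ 3.0000 ✗
  (2.5, 2.5, 240°): beam 1 = 1.7321 ≠ 3.0000 ✗
  (5.5, 5.5, 285°): beam 1 = 3.6235 ≠ 3.0000 ✗
  (2.5, 4.5, 75°): beam 1 = 3.6235 ≠ 3.0000 ✗
  …
  (2.5, 4.5, 330°): r_1=3.0000, r_2=3.0000, r_3=5.1962 — all match ✓
Only this pose fits every beam.

(x, y, θ) = (2.5, 4.5, 330°)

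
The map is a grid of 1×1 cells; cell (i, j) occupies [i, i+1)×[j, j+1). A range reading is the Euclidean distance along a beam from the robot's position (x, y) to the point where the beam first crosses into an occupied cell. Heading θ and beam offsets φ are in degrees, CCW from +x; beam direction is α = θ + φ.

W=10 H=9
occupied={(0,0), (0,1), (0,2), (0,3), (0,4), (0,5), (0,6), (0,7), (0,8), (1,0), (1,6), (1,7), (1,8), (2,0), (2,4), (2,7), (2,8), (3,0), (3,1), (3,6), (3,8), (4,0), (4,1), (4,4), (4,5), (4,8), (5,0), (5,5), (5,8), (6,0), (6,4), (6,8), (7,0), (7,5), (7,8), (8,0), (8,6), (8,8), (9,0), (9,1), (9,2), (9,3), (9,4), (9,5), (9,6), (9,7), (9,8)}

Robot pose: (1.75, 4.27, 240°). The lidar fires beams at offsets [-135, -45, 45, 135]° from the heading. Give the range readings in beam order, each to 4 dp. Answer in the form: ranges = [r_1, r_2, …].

ranges = [1.7910, 0.7765, 3.3854, 0.2588]

beam 1: φ=-135°, α=105°
  d=(-0.2588,0.9659)  start (1,4)  tX=2.8978 tY=0.7558  stride 1/|dx|=3.8637 1/|dy|=1.0353
    cross y-line → (1,5), t=0.7558
    cross y-line → (1,6), t=1.7910 (wall)
  → r_1 = 1.7910
beam 2: φ=-45°, α=195°
  d=(-0.9659,-0.2588)  start (1,4)  tX=0.7765 tY=1.0432  stride 1/|dx|=1.0353 1/|dy|=3.8637
    cross x-line → (0,4), t=0.7765 (wall)
  → r_2 = 0.7765
beam 3: φ=45°, α=285°
  d=(0.2588,-0.9659)  start (1,4)  tX=0.9659 tY=0.2795  stride 1/|dx|=3.8637 1/|dy|=1.0353
    cross y-line → (1,3), t=0.2795
    cross x-line → (2,3), t=0.9659
    cross y-line → (2,2), t=1.3148
    cross y-line → (2,1), t=2.3501
    cross y-line → (2,0), t=3.3854 (wall)
  → r_3 = 3.3854
beam 4: φ=135°, α=15°
  d=(0.9659,0.2588)  start (1,4)  tX=0.2588 tY=2.8205  stride 1/|dx|=1.0353 1/|dy|=3.8637
    cross x-line → (2,4), t=0.2588 (wall)
  → r_4 = 0.2588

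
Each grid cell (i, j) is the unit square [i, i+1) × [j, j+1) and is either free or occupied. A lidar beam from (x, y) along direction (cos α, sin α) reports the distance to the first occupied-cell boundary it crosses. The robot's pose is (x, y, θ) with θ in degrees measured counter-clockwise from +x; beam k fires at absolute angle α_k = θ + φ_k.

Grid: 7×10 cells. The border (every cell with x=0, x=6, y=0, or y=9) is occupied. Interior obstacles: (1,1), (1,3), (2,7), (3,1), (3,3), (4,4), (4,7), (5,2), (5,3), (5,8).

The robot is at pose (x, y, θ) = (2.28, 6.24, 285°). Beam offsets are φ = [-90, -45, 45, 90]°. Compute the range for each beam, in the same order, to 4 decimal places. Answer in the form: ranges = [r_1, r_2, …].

ranges = [1.3252, 2.5600, 2.4800, 3.8512]

beam 1: φ=-90°, α=195°
  cosα=-0.9659 sinα=-0.2588 | (2,6) | tMaxX 0.2899 tMaxY 0.9273 | tΔX 1.0353 tΔY 3.8637
    t=0.2899 [x] (1,6)
    t=0.9273 [y] (1,5)
    t=1.3252 [x] (0,5) — stop
  → r_1 = 1.3252
beam 2: φ=-45°, α=240°
  cosα=-0.5000 sinα=-0.8660 | (2,6) | tMaxX 0.5600 tMaxY 0.2771 | tΔX 2.0000 tΔY 1.1547
    t=0.2771 [y] (2,5)
    t=0.5600 [x] (1,5)
    t=1.4318 [y] (1,4)
    t=2.5600 [x] (0,4) — stop
  → r_2 = 2.5600
beam 3: φ=45°, α=330°
  cosα=0.8660 sinα=-0.5000 | (2,6) | tMaxX 0.8314 tMaxY 0.4800 | tΔX 1.1547 tΔY 2.0000
    t=0.4800 [y] (2,5)
    t=0.8314 [x] (3,5)
    t=1.9861 [x] (4,5)
    t=2.4800 [y] (4,4) — stop
  → r_3 = 2.4800
beam 4: φ=90°, α=15°
  cosα=0.9659 sinα=0.2588 | (2,6) | tMaxX 0.7454 tMaxY 2.9364 | tΔX 1.0353 tΔY 3.8637
    t=0.7454 [x] (3,6)
    t=1.7807 [x] (4,6)
    t=2.8160 [x] (5,6)
    t=2.9364 [y] (5,7)
    t=3.8512 [x] (6,7) — stop
  → r_4 = 3.8512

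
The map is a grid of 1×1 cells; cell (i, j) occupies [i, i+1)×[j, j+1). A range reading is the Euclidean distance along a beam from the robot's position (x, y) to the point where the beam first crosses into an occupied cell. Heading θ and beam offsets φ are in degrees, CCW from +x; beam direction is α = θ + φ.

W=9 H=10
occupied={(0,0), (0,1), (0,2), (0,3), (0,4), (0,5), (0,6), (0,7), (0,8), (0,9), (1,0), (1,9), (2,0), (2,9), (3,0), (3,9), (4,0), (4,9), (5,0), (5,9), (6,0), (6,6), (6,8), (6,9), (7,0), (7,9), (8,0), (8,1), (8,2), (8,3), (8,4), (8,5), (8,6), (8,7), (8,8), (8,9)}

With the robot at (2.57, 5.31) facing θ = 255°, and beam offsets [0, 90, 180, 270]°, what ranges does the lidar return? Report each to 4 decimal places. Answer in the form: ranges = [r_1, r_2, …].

ranges = [4.4620, 5.6215, 3.8202, 1.6254]

beam 1: φ=0°, α=255°
  d=(-0.2588,-0.9659)  start (2,5)  tX=2.2023 tY=0.3209  stride 1/|dx|=3.8637 1/|dy|=1.0353
    cross y-line → (2,4), t=0.3209
    cross y-line → (2,3), t=1.3562
    cross x-line → (1,3), t=2.2023
    cross y-line → (1,2), t=2.3915
    cross y-line → (1,1), t=3.4268
    cross y-line → (1,0), t=4.4620 (wall)
  → r_1 = 4.4620
beam 2: φ=90°, α=345°
  d=(0.9659,-0.2588)  start (2,5)  tX=0.4452 tY=1.1977  stride 1/|dx|=1.0353 1/|dy|=3.8637
    cross x-line → (3,5), t=0.4452
    cross y-line → (3,4), t=1.1977
    cross x-line → (4,4), t=1.4804
    cross x-line → (5,4), t=2.5157
    cross x-line → (6,4), t=3.5510
    cross x-line → (7,4), t=4.5863
    cross y-line → (7,3), t=5.0615
    cross x-line → (8,3), t=5.6215 (wall)
  → r_2 = 5.6215
beam 3: φ=180°, α=75°
  d=(0.2588,0.9659)  start (2,5)  tX=1.6614 tY=0.7143  stride 1/|dx|=3.8637 1/|dy|=1.0353
    cross y-line → (2,6), t=0.7143
    cross x-line → (3,6), t=1.6614
    cross y-line → (3,7), t=1.7496
    cross y-line → (3,8), t=2.7849
    cross y-line → (3,9), t=3.8202 (wall)
  → r_3 = 3.8202
beam 4: φ=270°, α=165°
  d=(-0.9659,0.2588)  start (2,5)  tX=0.5901 tY=2.6660  stride 1/|dx|=1.0353 1/|dy|=3.8637
    cross x-line → (1,5), t=0.5901
    cross x-line → (0,5), t=1.6254 (wall)
  → r_4 = 1.6254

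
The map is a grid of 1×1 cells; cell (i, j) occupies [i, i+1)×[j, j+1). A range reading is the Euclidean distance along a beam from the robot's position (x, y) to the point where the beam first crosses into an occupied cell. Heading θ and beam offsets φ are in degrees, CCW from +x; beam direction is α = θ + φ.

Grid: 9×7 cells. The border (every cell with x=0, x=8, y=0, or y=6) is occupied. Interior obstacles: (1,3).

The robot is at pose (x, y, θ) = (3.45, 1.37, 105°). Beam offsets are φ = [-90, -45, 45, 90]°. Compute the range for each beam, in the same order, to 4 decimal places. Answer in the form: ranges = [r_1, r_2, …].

ranges = [4.7105, 5.3463, 2.8290, 1.4296]

beam 1: φ=-90°, α=15°
  direction (0.9659, 0.2588); cell (3,1); t to first gridline: x 0.5694, y 2.4341 (then +1.0353 / +3.8637)
    (4,1) via x @ 0.5694
    (5,1) via x @ 1.6047
    (5,2) via y @ 2.4341
    (6,2) via x @ 2.6400
    (7,2) via x @ 3.6752
    (8,2) via x @ 4.7105  # hit
  → r_1 = 4.7105
beam 2: φ=-45°, α=60°
  direction (0.5000, 0.8660); cell (3,1); t to first gridline: x 1.1000, y 0.7275 (then +2.0000 / +1.1547)
    (3,2) via y @ 0.7275
    (4,2) via x @ 1.1000
    (4,3) via y @ 1.8822
    (4,4) via y @ 3.0369
    (5,4) via x @ 3.1000
    (5,5) via y @ 4.1916
    (6,5) via x @ 5.1000
    (6,6) via y @ 5.3463  # hit
  → r_2 = 5.3463
beam 3: φ=45°, α=150°
  direction (-0.8660, 0.5000); cell (3,1); t to first gridline: x 0.5196, y 1.2600 (then +1.1547 / +2.0000)
    (2,1) via x @ 0.5196
    (2,2) via y @ 1.2600
    (1,2) via x @ 1.6743
    (0,2) via x @ 2.8290  # hit
  → r_3 = 2.8290
beam 4: φ=90°, α=195°
  direction (-0.9659, -0.2588); cell (3,1); t to first gridline: x 0.4659, y 1.4296 (then +1.0353 / +3.8637)
    (2,1) via x @ 0.4659
    (2,0) via y @ 1.4296  # hit
  → r_4 = 1.4296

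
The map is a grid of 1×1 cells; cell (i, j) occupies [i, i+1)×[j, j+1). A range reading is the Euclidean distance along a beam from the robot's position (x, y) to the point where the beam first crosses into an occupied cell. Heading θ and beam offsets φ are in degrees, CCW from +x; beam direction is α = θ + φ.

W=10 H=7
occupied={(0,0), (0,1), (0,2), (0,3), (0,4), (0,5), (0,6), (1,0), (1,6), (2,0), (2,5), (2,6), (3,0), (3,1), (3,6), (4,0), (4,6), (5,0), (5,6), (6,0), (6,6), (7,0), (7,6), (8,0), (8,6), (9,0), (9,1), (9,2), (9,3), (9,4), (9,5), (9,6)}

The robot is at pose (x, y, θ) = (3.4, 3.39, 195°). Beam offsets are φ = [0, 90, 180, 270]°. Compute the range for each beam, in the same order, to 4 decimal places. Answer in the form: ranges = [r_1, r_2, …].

beam 1: φ=0°, α=195°
  dir = (cos 195°, sin 195°) = (-0.9659, -0.2588); from cell (3,3)
  next x-line at t=0.4141, next y-line at t=1.5068; Δt_x=1.0353, Δt_y=3.8637
    x: enter (2,3) at t=0.4141
    x: enter (1,3) at t=1.4494
    y: enter (1,2) at t=1.5068
    x: enter (0,2) at t=2.4847 ← occupied
  → r_1 = 2.4847
beam 2: φ=90°, α=285°
  dir = (cos 285°, sin 285°) = (0.2588, -0.9659); from cell (3,3)
  next x-line at t=2.3182, next y-line at t=0.4038; Δt_x=3.8637, Δt_y=1.0353
    y: enter (3,2) at t=0.4038
    y: enter (3,1) at t=1.4390 ← occupied
  → r_2 = 1.4390
beam 3: φ=180°, α=15°
  dir = (cos 15°, sin 15°) = (0.9659, 0.2588); from cell (3,3)
  next x-line at t=0.6212, next y-line at t=2.3569; Δt_x=1.0353, Δt_y=3.8637
    x: enter (4,3) at t=0.6212
    x: enter (5,3) at t=1.6564
    y: enter (5,4) at t=2.3569
    x: enter (6,4) at t=2.6917
    x: enter (7,4) at t=3.7270
    x: enter (8,4) at t=4.7623
    x: enter (9,4) at t=5.7975 ← occupied
  → r_3 = 5.7975
beam 4: φ=270°, α=105°
  dir = (cos 105°, sin 105°) = (-0.2588, 0.9659); from cell (3,3)
  next x-line at t=1.5455, next y-line at t=0.6315; Δt_x=3.8637, Δt_y=1.0353
    y: enter (3,4) at t=0.6315
    x: enter (2,4) at t=1.5455
    y: enter (2,5) at t=1.6668 ← occupied
  → r_4 = 1.6668

ranges = [2.4847, 1.4390, 5.7975, 1.6668]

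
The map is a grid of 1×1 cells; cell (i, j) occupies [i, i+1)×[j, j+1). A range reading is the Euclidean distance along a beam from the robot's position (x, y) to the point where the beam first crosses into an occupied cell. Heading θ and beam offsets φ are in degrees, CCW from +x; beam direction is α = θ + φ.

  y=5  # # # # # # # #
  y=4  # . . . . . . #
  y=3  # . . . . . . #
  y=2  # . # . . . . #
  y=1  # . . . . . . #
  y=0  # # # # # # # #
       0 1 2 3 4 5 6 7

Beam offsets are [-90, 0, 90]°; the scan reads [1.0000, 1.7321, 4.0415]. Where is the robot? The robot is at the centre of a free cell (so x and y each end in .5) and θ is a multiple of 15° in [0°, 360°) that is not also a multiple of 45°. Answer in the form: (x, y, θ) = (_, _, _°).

(x, y, θ) = (3.5, 4.5, 240°)

Enumerate (i+0.5, j+0.5, θ) over the 23 free cells and 16 admissible headings. For each, cast all 3 beams and compare to the given ranges.
  (1.5, 2.5, 120°): beam 1 = 0.5774 ≠ 1.0000 ✗
  (4.5, 4.5, 330°): beam 1 = 4.0415 ≠ 1.0000 ✗
  (2.5, 3.5, 330°): beam 1 = 0.5774 ≠ 1.0000 ✗
  …
  (3.5, 4.5, 240°): r_1=1.0000, r_2=1.7321, r_3=4.0415 — all match ✓
Only this pose fits every beam.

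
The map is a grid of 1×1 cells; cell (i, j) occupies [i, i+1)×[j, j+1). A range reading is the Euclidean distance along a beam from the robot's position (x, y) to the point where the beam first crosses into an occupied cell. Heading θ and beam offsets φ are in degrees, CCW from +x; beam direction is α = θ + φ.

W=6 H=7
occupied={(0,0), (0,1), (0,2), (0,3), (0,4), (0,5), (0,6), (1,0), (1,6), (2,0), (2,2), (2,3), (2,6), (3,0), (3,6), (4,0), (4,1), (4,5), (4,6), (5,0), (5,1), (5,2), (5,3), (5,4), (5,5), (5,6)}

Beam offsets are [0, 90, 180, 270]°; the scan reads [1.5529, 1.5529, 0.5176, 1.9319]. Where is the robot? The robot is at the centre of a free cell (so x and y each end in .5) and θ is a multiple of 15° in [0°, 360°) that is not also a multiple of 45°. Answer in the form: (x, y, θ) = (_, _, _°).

(x, y, θ) = (2.5, 4.5, 105°)

Enumerate (i+0.5, j+0.5, θ) over the 16 free cells and 16 admissible headings. For each, cast all 4 beams and compare to the given ranges.
  (4.5, 4.5, 60°): beam 1 = 0.5774 ≠ 1.5529 ✗
  (2.5, 1.5, 60°): beam 1 = 0.5774 ≠ 1.5529 ✗
  (2.5, 1.5, 300°): beam 1 = 0.5774 ≠ 1.5529 ✗
  (1.5, 1.5, 285°): beam 1 = 0.5176 ≠ 1.5529 ✗
  …
  (2.5, 4.5, 105°): r_1=1.5529, r_2=1.5529, r_3=0.5176, r_4=1.9319 — all match ✓
Unique over the lattice → pose = (2.5, 4.5, 105°).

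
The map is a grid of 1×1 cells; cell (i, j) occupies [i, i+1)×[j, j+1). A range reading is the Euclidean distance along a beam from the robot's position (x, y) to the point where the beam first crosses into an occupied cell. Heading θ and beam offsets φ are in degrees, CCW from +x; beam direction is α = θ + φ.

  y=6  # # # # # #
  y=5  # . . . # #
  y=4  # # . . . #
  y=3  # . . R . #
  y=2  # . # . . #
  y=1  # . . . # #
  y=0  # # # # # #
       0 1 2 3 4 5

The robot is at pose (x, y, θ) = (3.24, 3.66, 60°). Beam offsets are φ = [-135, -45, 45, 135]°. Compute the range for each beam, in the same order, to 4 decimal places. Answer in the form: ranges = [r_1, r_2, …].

beam 1: φ=-135°, α=285°
  direction (0.2588, -0.9659); cell (3,3); t to first gridline: x 2.9364, y 0.6833 (then +3.8637 / +1.0353)
    (3,2) via y @ 0.6833
    (3,1) via y @ 1.7186
    (3,0) via y @ 2.7538  # hit
  → r_1 = 2.7538
beam 2: φ=-45°, α=15°
  direction (0.9659, 0.2588); cell (3,3); t to first gridline: x 0.7868, y 1.3137 (then +1.0353 / +3.8637)
    (4,3) via x @ 0.7868
    (4,4) via y @ 1.3137
    (5,4) via x @ 1.8221  # hit
  → r_2 = 1.8221
beam 3: φ=45°, α=105°
  direction (-0.2588, 0.9659); cell (3,3); t to first gridline: x 0.9273, y 0.3520 (then +3.8637 / +1.0353)
    (3,4) via y @ 0.3520
    (2,4) via x @ 0.9273
    (2,5) via y @ 1.3873
    (2,6) via y @ 2.4225  # hit
  → r_3 = 2.4225
beam 4: φ=135°, α=195°
  direction (-0.9659, -0.2588); cell (3,3); t to first gridline: x 0.2485, y 2.5500 (then +1.0353 / +3.8637)
    (2,3) via x @ 0.2485
    (1,3) via x @ 1.2837
    (0,3) via x @ 2.3190  # hit
  → r_4 = 2.3190

ranges = [2.7538, 1.8221, 2.4225, 2.3190]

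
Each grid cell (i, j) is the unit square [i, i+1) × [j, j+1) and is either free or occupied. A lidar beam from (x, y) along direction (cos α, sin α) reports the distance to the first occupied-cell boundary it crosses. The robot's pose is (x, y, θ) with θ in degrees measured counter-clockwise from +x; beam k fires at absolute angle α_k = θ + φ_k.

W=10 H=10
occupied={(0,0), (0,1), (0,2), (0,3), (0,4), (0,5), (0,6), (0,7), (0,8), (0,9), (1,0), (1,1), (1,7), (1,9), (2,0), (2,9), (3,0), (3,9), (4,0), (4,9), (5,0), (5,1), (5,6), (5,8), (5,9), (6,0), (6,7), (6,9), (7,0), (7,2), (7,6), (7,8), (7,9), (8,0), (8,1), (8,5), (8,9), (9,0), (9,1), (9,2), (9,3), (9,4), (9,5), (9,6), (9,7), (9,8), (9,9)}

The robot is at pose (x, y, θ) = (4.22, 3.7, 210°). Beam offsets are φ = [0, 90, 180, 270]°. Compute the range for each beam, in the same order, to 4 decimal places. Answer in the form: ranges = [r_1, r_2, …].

beam 1: φ=0°, α=210°
  d=(-0.8660,-0.5000)  start (4,3)  tX=0.2540 tY=1.4000  stride 1/|dx|=1.1547 1/|dy|=2.0000
    cross x-line → (3,3), t=0.2540
    cross y-line → (3,2), t=1.4000
    cross x-line → (2,2), t=1.4087
    cross x-line → (1,2), t=2.5634
    cross y-line → (1,1), t=3.4000 (wall)
  → r_1 = 3.4000
beam 2: φ=90°, α=300°
  d=(0.5000,-0.8660)  start (4,3)  tX=1.5600 tY=0.8083  stride 1/|dx|=2.0000 1/|dy|=1.1547
    cross y-line → (4,2), t=0.8083
    cross x-line → (5,2), t=1.5600
    cross y-line → (5,1), t=1.9630 (wall)
  → r_2 = 1.9630
beam 3: φ=180°, α=30°
  d=(0.8660,0.5000)  start (4,3)  tX=0.9007 tY=0.6000  stride 1/|dx|=1.1547 1/|dy|=2.0000
    cross y-line → (4,4), t=0.6000
    cross x-line → (5,4), t=0.9007
    cross x-line → (6,4), t=2.0554
    cross y-line → (6,5), t=2.6000
    cross x-line → (7,5), t=3.2101
    cross x-line → (8,5), t=4.3648 (wall)
  → r_3 = 4.3648
beam 4: φ=270°, α=120°
  d=(-0.5000,0.8660)  start (4,3)  tX=0.4400 tY=0.3464  stride 1/|dx|=2.0000 1/|dy|=1.1547
    cross y-line → (4,4), t=0.3464
    cross x-line → (3,4), t=0.4400
    cross y-line → (3,5), t=1.5011
    cross x-line → (2,5), t=2.4400
    cross y-line → (2,6), t=2.6558
    cross y-line → (2,7), t=3.8105
    cross x-line → (1,7), t=4.4400 (wall)
  → r_4 = 4.4400

ranges = [3.4000, 1.9630, 4.3648, 4.4400]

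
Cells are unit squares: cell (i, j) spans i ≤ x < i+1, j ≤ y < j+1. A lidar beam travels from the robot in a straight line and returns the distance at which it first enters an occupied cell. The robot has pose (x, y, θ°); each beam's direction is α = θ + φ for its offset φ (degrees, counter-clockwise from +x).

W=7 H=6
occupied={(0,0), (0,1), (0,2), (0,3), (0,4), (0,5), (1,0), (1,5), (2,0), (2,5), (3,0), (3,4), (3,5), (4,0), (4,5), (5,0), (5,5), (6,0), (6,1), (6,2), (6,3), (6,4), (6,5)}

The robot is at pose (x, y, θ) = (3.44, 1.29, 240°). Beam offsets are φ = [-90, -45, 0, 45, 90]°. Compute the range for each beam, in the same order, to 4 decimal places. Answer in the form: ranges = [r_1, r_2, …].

beam 1: φ=-90°, α=150°
  direction (-0.8660, 0.5000); cell (3,1); t to first gridline: x 0.5081, y 1.4200 (then +1.1547 / +2.0000)
    (2,1) via x @ 0.5081
    (2,2) via y @ 1.4200
    (1,2) via x @ 1.6628
    (0,2) via x @ 2.8175  # hit
  → r_1 = 2.8175
beam 2: φ=-45°, α=195°
  direction (-0.9659, -0.2588); cell (3,1); t to first gridline: x 0.4555, y 1.1205 (then +1.0353 / +3.8637)
    (2,1) via x @ 0.4555
    (2,0) via y @ 1.1205  # hit
  → r_2 = 1.1205
beam 3: φ=0°, α=240°
  direction (-0.5000, -0.8660); cell (3,1); t to first gridline: x 0.8800, y 0.3349 (then +2.0000 / +1.1547)
    (3,0) via y @ 0.3349  # hit
  → r_3 = 0.3349
beam 4: φ=45°, α=285°
  direction (0.2588, -0.9659); cell (3,1); t to first gridline: x 2.1637, y 0.3002 (then +3.8637 / +1.0353)
    (3,0) via y @ 0.3002  # hit
  → r_4 = 0.3002
beam 5: φ=90°, α=330°
  direction (0.8660, -0.5000); cell (3,1); t to first gridline: x 0.6466, y 0.5800 (then +1.1547 / +2.0000)
    (3,0) via y @ 0.5800  # hit
  → r_5 = 0.5800

ranges = [2.8175, 1.1205, 0.3349, 0.3002, 0.5800]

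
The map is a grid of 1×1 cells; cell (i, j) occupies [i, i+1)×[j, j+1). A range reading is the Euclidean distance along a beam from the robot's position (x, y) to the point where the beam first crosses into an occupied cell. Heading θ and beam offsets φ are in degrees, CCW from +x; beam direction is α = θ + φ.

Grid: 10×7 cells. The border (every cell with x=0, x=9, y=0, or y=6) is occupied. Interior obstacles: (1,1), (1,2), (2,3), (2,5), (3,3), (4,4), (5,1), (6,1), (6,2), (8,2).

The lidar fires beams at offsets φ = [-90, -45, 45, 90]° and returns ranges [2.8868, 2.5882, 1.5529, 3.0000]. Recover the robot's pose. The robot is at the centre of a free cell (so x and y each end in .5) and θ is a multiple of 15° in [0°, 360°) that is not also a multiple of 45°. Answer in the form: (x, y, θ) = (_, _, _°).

Enumerate (i+0.5, j+0.5, θ) over the 30 free cells and 16 admissible headings. For each, cast all 4 beams and compare to the given ranges.
  (5.5, 4.5, 75°): beam 1 = 3.6235 ≠ 2.8868 ✗
  (5.5, 3.5, 75°): beam 1 = 2.5882 ≠ 2.8868 ✗
  (3.5, 4.5, 75°): beam 1 = 0.5176 ≠ 2.8868 ✗
  …
  (6.5, 4.5, 60°): r_1=2.8868, r_2=2.5882, r_3=1.5529, r_4=3.0000 — all match ✓
No second candidate reproduces the full scan.

(x, y, θ) = (6.5, 4.5, 60°)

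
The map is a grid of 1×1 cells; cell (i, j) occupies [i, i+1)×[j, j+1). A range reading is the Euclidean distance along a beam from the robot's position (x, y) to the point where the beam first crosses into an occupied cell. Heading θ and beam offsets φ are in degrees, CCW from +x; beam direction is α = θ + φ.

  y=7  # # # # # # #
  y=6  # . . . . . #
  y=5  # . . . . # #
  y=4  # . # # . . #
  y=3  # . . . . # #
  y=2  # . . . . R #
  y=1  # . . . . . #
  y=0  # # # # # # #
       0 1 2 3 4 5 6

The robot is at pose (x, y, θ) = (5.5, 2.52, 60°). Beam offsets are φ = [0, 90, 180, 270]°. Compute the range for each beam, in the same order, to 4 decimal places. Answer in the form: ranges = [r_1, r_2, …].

ranges = [0.5543, 2.9600, 1.7551, 0.5774]

beam 1: φ=0°, α=60°
  dir = (cos 60°, sin 60°) = (0.5000, 0.8660); from cell (5,2)
  next x-line at t=1.0000, next y-line at t=0.5543; Δt_x=2.0000, Δt_y=1.1547
    y: enter (5,3) at t=0.5543 ← occupied
  → r_1 = 0.5543
beam 2: φ=90°, α=150°
  dir = (cos 150°, sin 150°) = (-0.8660, 0.5000); from cell (5,2)
  next x-line at t=0.5774, next y-line at t=0.9600; Δt_x=1.1547, Δt_y=2.0000
    x: enter (4,2) at t=0.5774
    y: enter (4,3) at t=0.9600
    x: enter (3,3) at t=1.7321
    x: enter (2,3) at t=2.8868
    y: enter (2,4) at t=2.9600 ← occupied
  → r_2 = 2.9600
beam 3: φ=180°, α=240°
  dir = (cos 240°, sin 240°) = (-0.5000, -0.8660); from cell (5,2)
  next x-line at t=1.0000, next y-line at t=0.6004; Δt_x=2.0000, Δt_y=1.1547
    y: enter (5,1) at t=0.6004
    x: enter (4,1) at t=1.0000
    y: enter (4,0) at t=1.7551 ← occupied
  → r_3 = 1.7551
beam 4: φ=270°, α=330°
  dir = (cos 330°, sin 330°) = (0.8660, -0.5000); from cell (5,2)
  next x-line at t=0.5774, next y-line at t=1.0400; Δt_x=1.1547, Δt_y=2.0000
    x: enter (6,2) at t=0.5774 ← occupied
  → r_4 = 0.5774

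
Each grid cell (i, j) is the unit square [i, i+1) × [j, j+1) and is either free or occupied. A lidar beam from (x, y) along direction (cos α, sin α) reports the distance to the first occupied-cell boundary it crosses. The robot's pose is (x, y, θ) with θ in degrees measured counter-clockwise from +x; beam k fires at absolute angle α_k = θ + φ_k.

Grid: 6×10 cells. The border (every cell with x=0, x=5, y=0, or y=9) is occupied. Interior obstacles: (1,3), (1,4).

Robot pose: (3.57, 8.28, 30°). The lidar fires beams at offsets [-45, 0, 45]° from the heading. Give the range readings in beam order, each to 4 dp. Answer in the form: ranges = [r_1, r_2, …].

ranges = [1.4804, 1.4400, 0.7454]

beam 1: φ=-45°, α=345°
  dir = (cos 345°, sin 345°) = (0.9659, -0.2588); from cell (3,8)
  next x-line at t=0.4452, next y-line at t=1.0818; Δt_x=1.0353, Δt_y=3.8637
    x: enter (4,8) at t=0.4452
    y: enter (4,7) at t=1.0818
    x: enter (5,7) at t=1.4804 ← occupied
  → r_1 = 1.4804
beam 2: φ=0°, α=30°
  dir = (cos 30°, sin 30°) = (0.8660, 0.5000); from cell (3,8)
  next x-line at t=0.4965, next y-line at t=1.4400; Δt_x=1.1547, Δt_y=2.0000
    x: enter (4,8) at t=0.4965
    y: enter (4,9) at t=1.4400 ← occupied
  → r_2 = 1.4400
beam 3: φ=45°, α=75°
  dir = (cos 75°, sin 75°) = (0.2588, 0.9659); from cell (3,8)
  next x-line at t=1.6614, next y-line at t=0.7454; Δt_x=3.8637, Δt_y=1.0353
    y: enter (3,9) at t=0.7454 ← occupied
  → r_3 = 0.7454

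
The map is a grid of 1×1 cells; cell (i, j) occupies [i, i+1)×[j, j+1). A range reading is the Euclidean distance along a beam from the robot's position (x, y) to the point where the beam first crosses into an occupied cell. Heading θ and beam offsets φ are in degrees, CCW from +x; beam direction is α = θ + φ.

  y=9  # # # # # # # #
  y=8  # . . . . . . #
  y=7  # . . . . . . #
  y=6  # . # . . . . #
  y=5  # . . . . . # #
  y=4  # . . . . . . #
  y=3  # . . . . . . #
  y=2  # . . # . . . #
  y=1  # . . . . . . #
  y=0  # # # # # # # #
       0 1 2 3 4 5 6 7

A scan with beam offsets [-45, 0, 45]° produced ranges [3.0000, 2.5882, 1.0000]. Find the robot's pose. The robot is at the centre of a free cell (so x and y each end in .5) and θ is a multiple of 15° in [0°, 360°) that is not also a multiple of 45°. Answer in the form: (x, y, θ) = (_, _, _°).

The pose lattice has 45·16 = 720 candidates. Test each by forward raycasting.
  (2.5, 5.5, 255°): beam 1 = 1.7321 ≠ 3.0000 ✗
  (1.5, 4.5, 150°): beam 1 = 1.9319 ≠ 3.0000 ✗
  (1.5, 6.5, 210°): beam 1 = 0.5176 ≠ 3.0000 ✗
  …
  (4.5, 8.5, 345°): r_1=3.0000, r_2=2.5882, r_3=1.0000 — all match ✓
No second candidate reproduces the full scan.

(x, y, θ) = (4.5, 8.5, 345°)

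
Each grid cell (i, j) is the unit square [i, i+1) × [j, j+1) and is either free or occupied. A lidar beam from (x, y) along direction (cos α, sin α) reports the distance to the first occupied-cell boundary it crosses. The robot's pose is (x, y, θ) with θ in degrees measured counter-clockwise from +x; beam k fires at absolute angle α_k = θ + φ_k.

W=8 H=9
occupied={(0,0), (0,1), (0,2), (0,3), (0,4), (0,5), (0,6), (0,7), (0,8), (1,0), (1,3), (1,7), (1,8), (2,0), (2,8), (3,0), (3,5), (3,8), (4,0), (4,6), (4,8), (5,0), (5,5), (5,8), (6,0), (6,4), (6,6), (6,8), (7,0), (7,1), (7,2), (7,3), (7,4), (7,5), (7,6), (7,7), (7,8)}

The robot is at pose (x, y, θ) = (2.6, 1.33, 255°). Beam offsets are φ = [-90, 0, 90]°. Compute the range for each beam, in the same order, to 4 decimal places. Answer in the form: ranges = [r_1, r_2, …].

beam 1: φ=-90°, α=165°
  direction (-0.9659, 0.2588); cell (2,1); t to first gridline: x 0.6212, y 2.5887 (then +1.0353 / +3.8637)
    (1,1) via x @ 0.6212
    (0,1) via x @ 1.6564  # hit
  → r_1 = 1.6564
beam 2: φ=0°, α=255°
  direction (-0.2588, -0.9659); cell (2,1); t to first gridline: x 2.3182, y 0.3416 (then +3.8637 / +1.0353)
    (2,0) via y @ 0.3416  # hit
  → r_2 = 0.3416
beam 3: φ=90°, α=345°
  direction (0.9659, -0.2588); cell (2,1); t to first gridline: x 0.4141, y 1.2750 (then +1.0353 / +3.8637)
    (3,1) via x @ 0.4141
    (3,0) via y @ 1.2750  # hit
  → r_3 = 1.2750

ranges = [1.6564, 0.3416, 1.2750]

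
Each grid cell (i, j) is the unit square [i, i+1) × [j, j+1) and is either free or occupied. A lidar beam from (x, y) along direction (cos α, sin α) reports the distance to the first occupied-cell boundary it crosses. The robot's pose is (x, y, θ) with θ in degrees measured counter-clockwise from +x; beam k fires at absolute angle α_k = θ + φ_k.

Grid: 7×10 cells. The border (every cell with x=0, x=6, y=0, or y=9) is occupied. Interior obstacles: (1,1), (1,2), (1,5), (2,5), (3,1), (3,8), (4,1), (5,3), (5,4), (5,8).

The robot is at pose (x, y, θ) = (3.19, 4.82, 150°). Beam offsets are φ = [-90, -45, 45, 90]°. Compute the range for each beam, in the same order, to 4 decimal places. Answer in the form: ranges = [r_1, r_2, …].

ranges = [3.6719, 0.7341, 2.2673, 2.3800]

beam 1: φ=-90°, α=60°
  direction (0.5000, 0.8660); cell (3,4); t to first gridline: x 1.6200, y 0.2078 (then +2.0000 / +1.1547)
    (3,5) via y @ 0.2078
    (3,6) via y @ 1.3625
    (4,6) via x @ 1.6200
    (4,7) via y @ 2.5172
    (5,7) via x @ 3.6200
    (5,8) via y @ 3.6719  # hit
  → r_1 = 3.6719
beam 2: φ=-45°, α=105°
  direction (-0.2588, 0.9659); cell (3,4); t to first gridline: x 0.7341, y 0.1863 (then +3.8637 / +1.0353)
    (3,5) via y @ 0.1863
    (2,5) via x @ 0.7341  # hit
  → r_2 = 0.7341
beam 3: φ=45°, α=195°
  direction (-0.9659, -0.2588); cell (3,4); t to first gridline: x 0.1967, y 3.1682 (then +1.0353 / +3.8637)
    (2,4) via x @ 0.1967
    (1,4) via x @ 1.2320
    (0,4) via x @ 2.2673  # hit
  → r_3 = 2.2673
beam 4: φ=90°, α=240°
  direction (-0.5000, -0.8660); cell (3,4); t to first gridline: x 0.3800, y 0.9469 (then +2.0000 / +1.1547)
    (2,4) via x @ 0.3800
    (2,3) via y @ 0.9469
    (2,2) via y @ 2.1016
    (1,2) via x @ 2.3800  # hit
  → r_4 = 2.3800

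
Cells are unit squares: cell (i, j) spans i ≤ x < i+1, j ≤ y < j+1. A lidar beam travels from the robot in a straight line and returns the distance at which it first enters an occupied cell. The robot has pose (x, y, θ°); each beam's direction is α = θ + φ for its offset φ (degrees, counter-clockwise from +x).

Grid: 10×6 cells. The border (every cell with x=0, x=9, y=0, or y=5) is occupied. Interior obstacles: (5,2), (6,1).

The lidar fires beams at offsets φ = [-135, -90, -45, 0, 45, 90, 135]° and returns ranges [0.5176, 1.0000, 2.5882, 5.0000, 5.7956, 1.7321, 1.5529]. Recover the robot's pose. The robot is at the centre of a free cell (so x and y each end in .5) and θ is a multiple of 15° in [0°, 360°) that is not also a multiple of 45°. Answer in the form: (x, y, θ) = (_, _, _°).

(x, y, θ) = (1.5, 3.5, 330°)

The pose lattice has 30·16 = 480 candidates. Test each by forward raycasting.
  (8.5, 4.5, 330°): beam 1 = 7.7646 ≠ 0.5176 ✗
  (8.5, 2.5, 120°): beam 2 = 0.5774 ≠ 1.0000 ✗
  (1.5, 2.5, 210°): beam 1 = 2.5882 ≠ 0.5176 ✗
  …
  (1.5, 3.5, 330°): r_1=0.5176, r_2=1.0000, r_3=2.5882, r_4=5.0000, r_5=5.7956, r_6=1.7321, r_7=1.5529 — all match ✓
Unique over the lattice → pose = (1.5, 3.5, 330°).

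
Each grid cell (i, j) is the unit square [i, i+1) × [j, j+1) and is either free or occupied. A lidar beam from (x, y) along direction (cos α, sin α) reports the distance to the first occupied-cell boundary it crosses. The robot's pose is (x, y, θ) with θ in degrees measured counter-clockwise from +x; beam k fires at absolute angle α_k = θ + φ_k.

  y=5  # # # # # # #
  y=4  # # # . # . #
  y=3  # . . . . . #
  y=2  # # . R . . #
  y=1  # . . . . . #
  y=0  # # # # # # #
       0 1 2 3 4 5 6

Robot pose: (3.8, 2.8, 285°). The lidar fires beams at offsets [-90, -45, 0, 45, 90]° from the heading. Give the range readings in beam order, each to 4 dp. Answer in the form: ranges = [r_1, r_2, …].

beam 1: φ=-90°, α=195°
  dir = (cos 195°, sin 195°) = (-0.9659, -0.2588); from cell (3,2)
  next x-line at t=0.8282, next y-line at t=3.0910; Δt_x=1.0353, Δt_y=3.8637
    x: enter (2,2) at t=0.8282
    x: enter (1,2) at t=1.8635 ← occupied
  → r_1 = 1.8635
beam 2: φ=-45°, α=240°
  dir = (cos 240°, sin 240°) = (-0.5000, -0.8660); from cell (3,2)
  next x-line at t=1.6000, next y-line at t=0.9238; Δt_x=2.0000, Δt_y=1.1547
    y: enter (3,1) at t=0.9238
    x: enter (2,1) at t=1.6000
    y: enter (2,0) at t=2.0785 ← occupied
  → r_2 = 2.0785
beam 3: φ=0°, α=285°
  dir = (cos 285°, sin 285°) = (0.2588, -0.9659); from cell (3,2)
  next x-line at t=0.7727, next y-line at t=0.8282; Δt_x=3.8637, Δt_y=1.0353
    x: enter (4,2) at t=0.7727
    y: enter (4,1) at t=0.8282
    y: enter (4,0) at t=1.8635 ← occupied
  → r_3 = 1.8635
beam 4: φ=45°, α=330°
  dir = (cos 330°, sin 330°) = (0.8660, -0.5000); from cell (3,2)
  next x-line at t=0.2309, next y-line at t=1.6000; Δt_x=1.1547, Δt_y=2.0000
    x: enter (4,2) at t=0.2309
    x: enter (5,2) at t=1.3856
    y: enter (5,1) at t=1.6000
    x: enter (6,1) at t=2.5403 ← occupied
  → r_4 = 2.5403
beam 5: φ=90°, α=15°
  dir = (cos 15°, sin 15°) = (0.9659, 0.2588); from cell (3,2)
  next x-line at t=0.2071, next y-line at t=0.7727; Δt_x=1.0353, Δt_y=3.8637
    x: enter (4,2) at t=0.2071
    y: enter (4,3) at t=0.7727
    x: enter (5,3) at t=1.2423
    x: enter (6,3) at t=2.2776 ← occupied
  → r_5 = 2.2776

ranges = [1.8635, 2.0785, 1.8635, 2.5403, 2.2776]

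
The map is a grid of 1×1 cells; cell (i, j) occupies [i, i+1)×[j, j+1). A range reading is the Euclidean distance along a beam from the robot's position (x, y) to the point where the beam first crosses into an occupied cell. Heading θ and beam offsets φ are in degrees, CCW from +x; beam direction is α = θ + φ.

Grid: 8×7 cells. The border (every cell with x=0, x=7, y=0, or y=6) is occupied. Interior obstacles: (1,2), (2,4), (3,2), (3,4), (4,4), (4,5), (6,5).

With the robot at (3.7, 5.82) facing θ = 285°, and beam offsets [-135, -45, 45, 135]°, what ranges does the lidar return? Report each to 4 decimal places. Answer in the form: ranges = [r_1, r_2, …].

beam 1: φ=-135°, α=150°
  cosα=-0.8660 sinα=0.5000 | (3,5) | tMaxX 0.8083 tMaxY 0.3600 | tΔX 1.1547 tΔY 2.0000
    t=0.3600 [y] (3,6) — stop
  → r_1 = 0.3600
beam 2: φ=-45°, α=240°
  cosα=-0.5000 sinα=-0.8660 | (3,5) | tMaxX 1.4000 tMaxY 0.9469 | tΔX 2.0000 tΔY 1.1547
    t=0.9469 [y] (3,4) — stop
  → r_2 = 0.9469
beam 3: φ=45°, α=330°
  cosα=0.8660 sinα=-0.5000 | (3,5) | tMaxX 0.3464 tMaxY 1.6400 | tΔX 1.1547 tΔY 2.0000
    t=0.3464 [x] (4,5) — stop
  → r_3 = 0.3464
beam 4: φ=135°, α=60°
  cosα=0.5000 sinα=0.8660 | (3,5) | tMaxX 0.6000 tMaxY 0.2078 | tΔX 2.0000 tΔY 1.1547
    t=0.2078 [y] (3,6) — stop
  → r_4 = 0.2078

ranges = [0.3600, 0.9469, 0.3464, 0.2078]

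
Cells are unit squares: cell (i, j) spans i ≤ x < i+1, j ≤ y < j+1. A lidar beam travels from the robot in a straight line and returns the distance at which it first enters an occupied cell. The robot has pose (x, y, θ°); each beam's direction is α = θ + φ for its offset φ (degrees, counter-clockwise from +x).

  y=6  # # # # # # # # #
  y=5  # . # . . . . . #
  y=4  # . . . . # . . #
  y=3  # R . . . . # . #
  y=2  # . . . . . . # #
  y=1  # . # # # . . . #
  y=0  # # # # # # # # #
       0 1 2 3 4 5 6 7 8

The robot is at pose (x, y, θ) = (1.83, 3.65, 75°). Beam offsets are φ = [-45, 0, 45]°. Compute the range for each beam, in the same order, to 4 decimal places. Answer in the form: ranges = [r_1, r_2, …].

ranges = [4.7000, 1.3976, 1.6600]

beam 1: φ=-45°, α=30°
  d=(0.8660,0.5000)  start (1,3)  tX=0.1963 tY=0.7000  stride 1/|dx|=1.1547 1/|dy|=2.0000
    cross x-line → (2,3), t=0.1963
    cross y-line → (2,4), t=0.7000
    cross x-line → (3,4), t=1.3510
    cross x-line → (4,4), t=2.5057
    cross y-line → (4,5), t=2.7000
    cross x-line → (5,5), t=3.6604
    cross y-line → (5,6), t=4.7000 (wall)
  → r_1 = 4.7000
beam 2: φ=0°, α=75°
  d=(0.2588,0.9659)  start (1,3)  tX=0.6568 tY=0.3623  stride 1/|dx|=3.8637 1/|dy|=1.0353
    cross y-line → (1,4), t=0.3623
    cross x-line → (2,4), t=0.6568
    cross y-line → (2,5), t=1.3976 (wall)
  → r_2 = 1.3976
beam 3: φ=45°, α=120°
  d=(-0.5000,0.8660)  start (1,3)  tX=1.6600 tY=0.4041  stride 1/|dx|=2.0000 1/|dy|=1.1547
    cross y-line → (1,4), t=0.4041
    cross y-line → (1,5), t=1.5588
    cross x-line → (0,5), t=1.6600 (wall)
  → r_3 = 1.6600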